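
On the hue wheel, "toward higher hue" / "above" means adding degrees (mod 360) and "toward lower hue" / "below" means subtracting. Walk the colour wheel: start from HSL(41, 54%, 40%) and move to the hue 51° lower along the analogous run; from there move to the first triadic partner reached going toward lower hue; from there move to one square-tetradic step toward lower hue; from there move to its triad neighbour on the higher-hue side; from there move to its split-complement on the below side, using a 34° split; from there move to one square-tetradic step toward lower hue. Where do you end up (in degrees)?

41 − 51 = -10 → -10 + 360 = 350°   (analog 51° ↓)
350 − 120 = 230°   (triadic ↓)
230 − 90 = 140°   (square ↓)
140 + 120 = 260°   (triadic ↑)
260 + 146 = 406 → 406 − 360 = 46°   (split-comp 34° ↓)
46 − 90 = -44 → -44 + 360 = 316°   (square ↓)

316°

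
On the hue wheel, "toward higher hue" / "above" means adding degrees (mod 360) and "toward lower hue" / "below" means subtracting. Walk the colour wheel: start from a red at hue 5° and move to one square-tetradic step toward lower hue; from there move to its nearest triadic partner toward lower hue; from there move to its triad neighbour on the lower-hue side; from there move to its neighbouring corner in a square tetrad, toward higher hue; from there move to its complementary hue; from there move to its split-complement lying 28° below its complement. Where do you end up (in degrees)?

5 − 90 = -85 → -85 + 360 = 275°   (square ↓)
275 − 120 = 155°   (triadic ↓)
155 − 120 = 35°   (triadic ↓)
35 + 90 = 125°   (square ↑)
125 + 180 = 305°   (complement)
305 + 152 = 457 → 457 − 360 = 97°   (split-comp 28° ↓)

97°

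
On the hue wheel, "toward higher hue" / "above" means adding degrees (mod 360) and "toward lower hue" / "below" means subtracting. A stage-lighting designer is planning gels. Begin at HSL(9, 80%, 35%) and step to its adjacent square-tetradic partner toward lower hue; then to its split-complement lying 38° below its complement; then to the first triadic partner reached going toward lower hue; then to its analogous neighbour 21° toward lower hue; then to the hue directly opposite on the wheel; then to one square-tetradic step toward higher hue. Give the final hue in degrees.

−90° (square ↓): 9 − 90 = -81 → -81 + 360 = 279°
+142° (split-comp 38° ↓): 279 + 142 = 421 → 421 − 360 = 61°
−120° (triadic ↓): 61 − 120 = -59 → -59 + 360 = 301°
−21° (analog 21° ↓): 301 − 21 = 280°
+180° (complement): 280 + 180 = 460 → 460 − 360 = 100°
+90° (square ↑): 100 + 90 = 190°

190°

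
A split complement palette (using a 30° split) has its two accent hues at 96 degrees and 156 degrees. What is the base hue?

The accents sit 30° either side of the complement, so the complement is their short-arc midpoint on the wheel.
Short-arc midpoint of 96° and 156°: 126°.
Base is 180° from the complement: 126 − 180 = -54 → -54 + 360 = 306°

306°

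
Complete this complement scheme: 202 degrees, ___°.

22°

The complement sits 180° across the wheel.
The full set through 202° is {22°, 202°}.
Given {202°}, the missing hue is 22°.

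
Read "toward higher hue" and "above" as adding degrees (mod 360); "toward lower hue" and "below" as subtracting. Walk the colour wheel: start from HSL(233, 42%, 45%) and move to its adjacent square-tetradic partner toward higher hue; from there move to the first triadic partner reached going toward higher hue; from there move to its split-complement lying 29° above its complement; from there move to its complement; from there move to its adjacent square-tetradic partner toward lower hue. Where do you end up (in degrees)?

square ↑ +90°: 233 + 90 = 323°
triadic ↑ +120°: 323 + 120 = 443 → 443 − 360 = 83°
split-comp 29° ↑ +209°: 83 + 209 = 292°
complement +180°: 292 + 180 = 472 → 472 − 360 = 112°
square ↓ −90°: 112 − 90 = 22°

22°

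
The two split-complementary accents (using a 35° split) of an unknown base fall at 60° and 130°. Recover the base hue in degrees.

275°

The accents sit 35° either side of the complement, so the complement is their short-arc midpoint on the wheel.
Short-arc midpoint of 60° and 130°: 95°.
Base is 180° from the complement: 95 − 180 = -85 → -85 + 360 = 275°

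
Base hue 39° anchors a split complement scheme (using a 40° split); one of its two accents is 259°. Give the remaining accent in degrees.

Split-complementary hues sit 40° either side of the complement.
Complement of the base 39°: 39 + 180 = 219°
The given accent 259° is 40° one side of 219°; the other accent sits 40° the other side: 219 − 40 = 179°

179°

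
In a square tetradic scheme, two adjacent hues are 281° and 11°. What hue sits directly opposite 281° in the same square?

101°

A square tetradic scheme places four hues 90° apart; opposite corners are 180° apart.
281 + 180 = 461 → 461 − 360 = 101°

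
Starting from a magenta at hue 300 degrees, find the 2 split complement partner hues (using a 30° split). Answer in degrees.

90° and 150°

Split-complementary hues sit 30° either side of the complement.
Complement of 300 degrees: 300 + 180 = 480 → 480 − 360 = 120°
120 − 30 = 90°
120 + 30 = 150°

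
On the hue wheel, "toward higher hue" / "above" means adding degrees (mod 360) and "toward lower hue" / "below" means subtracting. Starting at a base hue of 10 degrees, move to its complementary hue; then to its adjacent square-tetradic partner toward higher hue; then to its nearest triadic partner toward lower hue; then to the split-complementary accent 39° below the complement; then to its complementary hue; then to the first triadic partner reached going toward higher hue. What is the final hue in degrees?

241°

10 + 180 = 190°   (complement)
190 + 90 = 280°   (square ↑)
280 − 120 = 160°   (triadic ↓)
160 + 141 = 301°   (split-comp 39° ↓)
301 + 180 = 481 → 481 − 360 = 121°   (complement)
121 + 120 = 241°   (triadic ↑)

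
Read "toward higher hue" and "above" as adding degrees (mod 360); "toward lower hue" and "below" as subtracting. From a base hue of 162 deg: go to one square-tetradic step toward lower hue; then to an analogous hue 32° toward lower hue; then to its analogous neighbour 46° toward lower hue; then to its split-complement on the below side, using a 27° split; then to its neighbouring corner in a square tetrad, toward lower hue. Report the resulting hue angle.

57°

162 − 90 = 72°   (square ↓)
72 − 32 = 40°   (analog 32° ↓)
40 − 46 = -6 → -6 + 360 = 354°   (analog 46° ↓)
354 + 153 = 507 → 507 − 360 = 147°   (split-comp 27° ↓)
147 − 90 = 57°   (square ↓)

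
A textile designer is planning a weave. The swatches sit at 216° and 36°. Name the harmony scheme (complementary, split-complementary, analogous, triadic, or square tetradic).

complementary

Sort the hues: 36°, 216°.
Successive gaps around the wheel: 180°, 180°.
Two hues 180° apart are complementary.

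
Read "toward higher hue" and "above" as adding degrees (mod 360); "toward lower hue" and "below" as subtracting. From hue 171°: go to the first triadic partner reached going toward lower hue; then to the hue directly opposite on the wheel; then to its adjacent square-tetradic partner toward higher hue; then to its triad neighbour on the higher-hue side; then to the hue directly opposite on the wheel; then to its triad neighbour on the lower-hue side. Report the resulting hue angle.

−120° (triadic ↓): 171 − 120 = 51°
+180° (complement): 51 + 180 = 231°
+90° (square ↑): 231 + 90 = 321°
+120° (triadic ↑): 321 + 120 = 441 → 441 − 360 = 81°
+180° (complement): 81 + 180 = 261°
−120° (triadic ↓): 261 − 120 = 141°

141°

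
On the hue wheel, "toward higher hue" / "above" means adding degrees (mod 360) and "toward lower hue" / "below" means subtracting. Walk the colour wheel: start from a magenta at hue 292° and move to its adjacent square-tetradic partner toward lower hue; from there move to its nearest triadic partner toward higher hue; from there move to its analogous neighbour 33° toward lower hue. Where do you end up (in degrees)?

square ↓ −90°: 292 − 90 = 202°
triadic ↑ +120°: 202 + 120 = 322°
analog 33° ↓ −33°: 322 − 33 = 289°

289°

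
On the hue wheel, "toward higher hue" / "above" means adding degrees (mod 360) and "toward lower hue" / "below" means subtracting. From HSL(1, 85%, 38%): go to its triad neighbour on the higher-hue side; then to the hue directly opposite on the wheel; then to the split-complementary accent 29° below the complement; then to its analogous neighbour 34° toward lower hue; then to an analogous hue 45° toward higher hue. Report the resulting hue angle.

1 + 120 = 121°   (triadic ↑)
121 + 180 = 301°   (complement)
301 + 151 = 452 → 452 − 360 = 92°   (split-comp 29° ↓)
92 − 34 = 58°   (analog 34° ↓)
58 + 45 = 103°   (analog 45° ↑)

103°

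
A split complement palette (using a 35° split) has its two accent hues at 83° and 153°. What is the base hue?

The accents sit 35° either side of the complement, so the complement is their short-arc midpoint on the wheel.
Short-arc midpoint of 83° and 153°: 118°.
Base is 180° from the complement: 118 − 180 = -62 → -62 + 360 = 298°

298°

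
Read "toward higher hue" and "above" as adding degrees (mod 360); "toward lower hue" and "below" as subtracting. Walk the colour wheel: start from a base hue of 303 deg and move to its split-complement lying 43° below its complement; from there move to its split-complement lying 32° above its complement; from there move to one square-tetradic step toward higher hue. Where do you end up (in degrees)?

22°

+137° (split-comp 43° ↓): 303 + 137 = 440 → 440 − 360 = 80°
+212° (split-comp 32° ↑): 80 + 212 = 292°
+90° (square ↑): 292 + 90 = 382 → 382 − 360 = 22°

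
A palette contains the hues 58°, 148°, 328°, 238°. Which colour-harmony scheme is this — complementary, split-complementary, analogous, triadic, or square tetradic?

Sort the hues: 58°, 148°, 238°, 328°.
Successive gaps around the wheel: 90°, 90°, 90°, 90°.
Four hues every 90° form a square tetradic scheme.

square tetradic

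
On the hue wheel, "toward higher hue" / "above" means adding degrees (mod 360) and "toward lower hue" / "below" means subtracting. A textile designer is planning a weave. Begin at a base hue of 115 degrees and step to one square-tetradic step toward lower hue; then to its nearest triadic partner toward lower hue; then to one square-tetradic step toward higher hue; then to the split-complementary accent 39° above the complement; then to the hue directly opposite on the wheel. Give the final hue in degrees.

34°

square ↓ −90°: 115 − 90 = 25°
triadic ↓ −120°: 25 − 120 = -95 → -95 + 360 = 265°
square ↑ +90°: 265 + 90 = 355°
split-comp 39° ↑ +219°: 355 + 219 = 574 → 574 − 360 = 214°
complement +180°: 214 + 180 = 394 → 394 − 360 = 34°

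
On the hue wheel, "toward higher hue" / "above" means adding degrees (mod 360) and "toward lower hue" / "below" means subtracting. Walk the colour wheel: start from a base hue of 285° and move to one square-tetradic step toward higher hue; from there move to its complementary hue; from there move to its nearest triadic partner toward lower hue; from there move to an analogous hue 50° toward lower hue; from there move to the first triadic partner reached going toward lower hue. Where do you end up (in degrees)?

265°

285 + 90 = 375 → 375 − 360 = 15°   (square ↑)
15 + 180 = 195°   (complement)
195 − 120 = 75°   (triadic ↓)
75 − 50 = 25°   (analog 50° ↓)
25 − 120 = -95 → -95 + 360 = 265°   (triadic ↓)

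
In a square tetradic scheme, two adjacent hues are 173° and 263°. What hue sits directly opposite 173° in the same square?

A square tetradic scheme places four hues 90° apart; opposite corners are 180° apart.
173 + 180 = 353°

353°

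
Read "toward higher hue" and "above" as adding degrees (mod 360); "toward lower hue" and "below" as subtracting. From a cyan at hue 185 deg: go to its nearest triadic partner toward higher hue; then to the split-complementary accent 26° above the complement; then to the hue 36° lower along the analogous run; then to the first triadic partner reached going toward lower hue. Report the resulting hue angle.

355°

+120° (triadic ↑): 185 + 120 = 305°
+206° (split-comp 26° ↑): 305 + 206 = 511 → 511 − 360 = 151°
−36° (analog 36° ↓): 151 − 36 = 115°
−120° (triadic ↓): 115 − 120 = -5 → -5 + 360 = 355°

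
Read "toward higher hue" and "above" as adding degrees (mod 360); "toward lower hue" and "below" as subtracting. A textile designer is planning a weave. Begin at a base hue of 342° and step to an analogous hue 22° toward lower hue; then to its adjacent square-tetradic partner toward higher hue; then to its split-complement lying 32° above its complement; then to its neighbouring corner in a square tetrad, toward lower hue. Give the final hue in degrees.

172°

342 − 22 = 320°   (analog 22° ↓)
320 + 90 = 410 → 410 − 360 = 50°   (square ↑)
50 + 212 = 262°   (split-comp 32° ↑)
262 − 90 = 172°   (square ↓)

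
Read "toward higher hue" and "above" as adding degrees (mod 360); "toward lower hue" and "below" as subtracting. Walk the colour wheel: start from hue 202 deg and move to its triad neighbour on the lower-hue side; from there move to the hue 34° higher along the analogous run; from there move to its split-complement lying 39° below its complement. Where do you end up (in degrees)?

257°

triadic ↓ −120°: 202 − 120 = 82°
analog 34° ↑ +34°: 82 + 34 = 116°
split-comp 39° ↓ +141°: 116 + 141 = 257°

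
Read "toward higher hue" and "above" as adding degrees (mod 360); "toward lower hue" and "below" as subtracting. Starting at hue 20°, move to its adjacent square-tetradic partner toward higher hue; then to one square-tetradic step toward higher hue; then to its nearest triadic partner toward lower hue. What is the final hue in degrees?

80°

square ↑ +90°: 20 + 90 = 110°
square ↑ +90°: 110 + 90 = 200°
triadic ↓ −120°: 200 − 120 = 80°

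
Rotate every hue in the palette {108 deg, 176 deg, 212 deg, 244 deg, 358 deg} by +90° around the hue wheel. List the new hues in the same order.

198°, 266°, 302°, 334°, 88°

108 + 90 = 198°
176 + 90 = 266°
212 + 90 = 302°
244 + 90 = 334°
358 + 90 = 448 → 448 − 360 = 88°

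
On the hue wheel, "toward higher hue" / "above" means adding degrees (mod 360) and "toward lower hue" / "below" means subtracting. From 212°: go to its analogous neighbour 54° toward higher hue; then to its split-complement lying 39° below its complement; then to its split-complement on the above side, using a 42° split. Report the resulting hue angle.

269°

+54° (analog 54° ↑): 212 + 54 = 266°
+141° (split-comp 39° ↓): 266 + 141 = 407 → 407 − 360 = 47°
+222° (split-comp 42° ↑): 47 + 222 = 269°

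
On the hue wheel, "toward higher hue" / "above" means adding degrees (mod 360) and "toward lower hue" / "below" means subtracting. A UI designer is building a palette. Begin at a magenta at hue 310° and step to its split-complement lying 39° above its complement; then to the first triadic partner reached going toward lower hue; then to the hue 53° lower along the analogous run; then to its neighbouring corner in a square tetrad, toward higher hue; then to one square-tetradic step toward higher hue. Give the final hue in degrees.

176°

split-comp 39° ↑ +219°: 310 + 219 = 529 → 529 − 360 = 169°
triadic ↓ −120°: 169 − 120 = 49°
analog 53° ↓ −53°: 49 − 53 = -4 → -4 + 360 = 356°
square ↑ +90°: 356 + 90 = 446 → 446 − 360 = 86°
square ↑ +90°: 86 + 90 = 176°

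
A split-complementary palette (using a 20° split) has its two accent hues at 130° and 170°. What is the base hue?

330°

The accents sit 20° either side of the complement, so the complement is their short-arc midpoint on the wheel.
Short-arc midpoint of 130° and 170°: 150°.
Base is 180° from the complement: 150 − 180 = -30 → -30 + 360 = 330°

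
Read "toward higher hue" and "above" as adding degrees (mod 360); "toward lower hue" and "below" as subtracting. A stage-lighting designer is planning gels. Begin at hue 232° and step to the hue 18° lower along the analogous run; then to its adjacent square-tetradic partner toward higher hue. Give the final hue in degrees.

−18° (analog 18° ↓): 232 − 18 = 214°
+90° (square ↑): 214 + 90 = 304°

304°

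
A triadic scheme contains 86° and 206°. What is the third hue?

326°

A triad spaces three hues 120° apart.
The full set is {86°, 206°, 326°}.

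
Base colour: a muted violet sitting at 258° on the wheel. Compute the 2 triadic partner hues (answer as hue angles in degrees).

A triad places three hues 120° apart.
258 + 120 = 378 → 378 − 360 = 18°
258 + 240 = 498 → 498 − 360 = 138°

18° and 138°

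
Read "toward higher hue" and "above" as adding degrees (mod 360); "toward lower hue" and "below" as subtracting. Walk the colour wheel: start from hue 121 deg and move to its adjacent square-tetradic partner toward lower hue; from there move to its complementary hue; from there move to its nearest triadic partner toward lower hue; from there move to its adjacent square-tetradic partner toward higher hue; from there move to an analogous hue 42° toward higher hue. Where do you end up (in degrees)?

223°

square ↓ −90°: 121 − 90 = 31°
complement +180°: 31 + 180 = 211°
triadic ↓ −120°: 211 − 120 = 91°
square ↑ +90°: 91 + 90 = 181°
analog 42° ↑ +42°: 181 + 42 = 223°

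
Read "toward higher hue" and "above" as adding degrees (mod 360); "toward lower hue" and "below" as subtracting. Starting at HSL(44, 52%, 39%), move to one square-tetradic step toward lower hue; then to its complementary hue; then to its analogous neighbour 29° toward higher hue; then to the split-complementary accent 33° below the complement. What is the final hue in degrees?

square ↓ −90°: 44 − 90 = -46 → -46 + 360 = 314°
complement +180°: 314 + 180 = 494 → 494 − 360 = 134°
analog 29° ↑ +29°: 134 + 29 = 163°
split-comp 33° ↓ +147°: 163 + 147 = 310°

310°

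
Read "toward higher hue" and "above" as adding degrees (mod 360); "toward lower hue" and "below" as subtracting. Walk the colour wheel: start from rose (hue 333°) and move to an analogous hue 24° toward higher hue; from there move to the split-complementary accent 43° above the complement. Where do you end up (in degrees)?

analog 24° ↑ +24°: 333 + 24 = 357°
split-comp 43° ↑ +223°: 357 + 223 = 580 → 580 − 360 = 220°

220°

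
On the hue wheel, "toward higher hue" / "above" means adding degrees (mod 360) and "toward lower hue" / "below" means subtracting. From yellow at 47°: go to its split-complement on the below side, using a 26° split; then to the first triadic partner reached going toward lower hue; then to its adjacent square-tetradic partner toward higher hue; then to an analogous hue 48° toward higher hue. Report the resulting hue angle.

219°

47 + 154 = 201°   (split-comp 26° ↓)
201 − 120 = 81°   (triadic ↓)
81 + 90 = 171°   (square ↑)
171 + 48 = 219°   (analog 48° ↑)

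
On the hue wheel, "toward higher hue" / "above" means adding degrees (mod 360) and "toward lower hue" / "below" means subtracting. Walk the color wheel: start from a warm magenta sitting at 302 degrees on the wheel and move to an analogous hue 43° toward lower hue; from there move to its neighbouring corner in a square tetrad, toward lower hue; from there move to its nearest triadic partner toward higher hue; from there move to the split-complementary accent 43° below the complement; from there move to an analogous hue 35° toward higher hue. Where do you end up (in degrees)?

101°

analog 43° ↓ −43°: 302 − 43 = 259°
square ↓ −90°: 259 − 90 = 169°
triadic ↑ +120°: 169 + 120 = 289°
split-comp 43° ↓ +137°: 289 + 137 = 426 → 426 − 360 = 66°
analog 35° ↑ +35°: 66 + 35 = 101°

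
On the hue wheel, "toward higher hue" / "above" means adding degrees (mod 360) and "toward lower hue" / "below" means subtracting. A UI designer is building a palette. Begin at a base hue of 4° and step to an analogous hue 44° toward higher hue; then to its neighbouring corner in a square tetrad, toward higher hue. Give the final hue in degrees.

138°

analog 44° ↑ +44°: 4 + 44 = 48°
square ↑ +90°: 48 + 90 = 138°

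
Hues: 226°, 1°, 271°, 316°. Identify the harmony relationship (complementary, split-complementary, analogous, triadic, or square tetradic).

Sort the hues: 1°, 226°, 271°, 316°.
Successive gaps around the wheel: 225°, 45°, 45°, 45°.
A run of hues at equal small steps (45°) with one large closing gap is an analogous group.

analogous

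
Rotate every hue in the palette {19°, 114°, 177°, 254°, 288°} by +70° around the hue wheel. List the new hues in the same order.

19 + 70 = 89°
114 + 70 = 184°
177 + 70 = 247°
254 + 70 = 324°
288 + 70 = 358°

89°, 184°, 247°, 324°, 358°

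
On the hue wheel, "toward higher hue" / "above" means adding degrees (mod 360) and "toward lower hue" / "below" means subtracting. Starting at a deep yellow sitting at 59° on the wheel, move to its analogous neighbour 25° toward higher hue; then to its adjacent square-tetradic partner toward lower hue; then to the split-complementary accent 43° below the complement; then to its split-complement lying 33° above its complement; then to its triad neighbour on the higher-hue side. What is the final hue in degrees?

104°

59 + 25 = 84°   (analog 25° ↑)
84 − 90 = -6 → -6 + 360 = 354°   (square ↓)
354 + 137 = 491 → 491 − 360 = 131°   (split-comp 43° ↓)
131 + 213 = 344°   (split-comp 33° ↑)
344 + 120 = 464 → 464 − 360 = 104°   (triadic ↑)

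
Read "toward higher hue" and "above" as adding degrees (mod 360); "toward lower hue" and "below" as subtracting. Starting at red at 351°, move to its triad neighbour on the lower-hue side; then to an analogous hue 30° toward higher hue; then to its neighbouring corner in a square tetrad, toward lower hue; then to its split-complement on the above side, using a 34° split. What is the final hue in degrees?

351 − 120 = 231°   (triadic ↓)
231 + 30 = 261°   (analog 30° ↑)
261 − 90 = 171°   (square ↓)
171 + 214 = 385 → 385 − 360 = 25°   (split-comp 34° ↑)

25°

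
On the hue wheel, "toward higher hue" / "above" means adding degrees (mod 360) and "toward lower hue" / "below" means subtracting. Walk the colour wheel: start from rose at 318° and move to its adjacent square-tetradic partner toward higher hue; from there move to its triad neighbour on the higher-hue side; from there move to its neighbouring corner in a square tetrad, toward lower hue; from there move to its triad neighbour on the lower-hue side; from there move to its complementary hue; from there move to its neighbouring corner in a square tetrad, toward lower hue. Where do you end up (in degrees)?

48°

square ↑ +90°: 318 + 90 = 408 → 408 − 360 = 48°
triadic ↑ +120°: 48 + 120 = 168°
square ↓ −90°: 168 − 90 = 78°
triadic ↓ −120°: 78 − 120 = -42 → -42 + 360 = 318°
complement +180°: 318 + 180 = 498 → 498 − 360 = 138°
square ↓ −90°: 138 − 90 = 48°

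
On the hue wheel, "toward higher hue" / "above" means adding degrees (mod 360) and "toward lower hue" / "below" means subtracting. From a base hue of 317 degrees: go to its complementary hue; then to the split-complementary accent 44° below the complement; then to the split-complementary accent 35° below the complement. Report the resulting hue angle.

complement +180°: 317 + 180 = 497 → 497 − 360 = 137°
split-comp 44° ↓ +136°: 137 + 136 = 273°
split-comp 35° ↓ +145°: 273 + 145 = 418 → 418 − 360 = 58°

58°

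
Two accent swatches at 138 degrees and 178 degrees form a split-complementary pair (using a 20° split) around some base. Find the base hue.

The accents sit 20° either side of the complement, so the complement is their short-arc midpoint on the wheel.
Short-arc midpoint of 138° and 178°: 158°.
Base is 180° from the complement: 158 − 180 = -22 → -22 + 360 = 338°

338°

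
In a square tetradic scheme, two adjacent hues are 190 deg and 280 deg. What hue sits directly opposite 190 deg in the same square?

10°

A square tetradic scheme places four hues 90° apart; opposite corners are 180° apart.
190 + 180 = 370 → 370 − 360 = 10°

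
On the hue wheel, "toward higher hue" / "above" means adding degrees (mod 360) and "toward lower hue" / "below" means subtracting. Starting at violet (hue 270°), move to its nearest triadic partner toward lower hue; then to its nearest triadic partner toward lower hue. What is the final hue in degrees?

270 − 120 = 150°   (triadic ↓)
150 − 120 = 30°   (triadic ↓)

30°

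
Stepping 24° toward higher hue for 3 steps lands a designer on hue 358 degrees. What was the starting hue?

3 steps of 24° (toward higher hue) give a net shift of +72°.
Start = end − shift: 358 − 72 = 286°

286°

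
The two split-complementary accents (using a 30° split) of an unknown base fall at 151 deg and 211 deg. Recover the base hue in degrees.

1°

The accents sit 30° either side of the complement, so the complement is their short-arc midpoint on the wheel.
Short-arc midpoint of 151° and 211°: 181°.
Base is 180° from the complement: 181 − 180 = 1°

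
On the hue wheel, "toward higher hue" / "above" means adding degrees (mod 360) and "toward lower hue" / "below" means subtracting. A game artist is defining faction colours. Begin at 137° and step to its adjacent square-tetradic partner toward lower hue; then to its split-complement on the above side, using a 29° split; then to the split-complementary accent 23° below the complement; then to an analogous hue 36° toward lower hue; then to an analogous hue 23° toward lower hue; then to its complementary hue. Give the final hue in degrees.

137 − 90 = 47°   (square ↓)
47 + 209 = 256°   (split-comp 29° ↑)
256 + 157 = 413 → 413 − 360 = 53°   (split-comp 23° ↓)
53 − 36 = 17°   (analog 36° ↓)
17 − 23 = -6 → -6 + 360 = 354°   (analog 23° ↓)
354 + 180 = 534 → 534 − 360 = 174°   (complement)

174°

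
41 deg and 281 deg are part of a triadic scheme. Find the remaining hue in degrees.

A triad places three hues 120° apart.
The full set through 41° is {41°, 161°, 281°}.
Given {41°, 281°}, the missing hue is 161°.

161°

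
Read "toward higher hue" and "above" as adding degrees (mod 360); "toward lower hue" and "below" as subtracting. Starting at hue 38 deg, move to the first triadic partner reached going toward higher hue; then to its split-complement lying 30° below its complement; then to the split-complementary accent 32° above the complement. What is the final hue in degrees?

+120° (triadic ↑): 38 + 120 = 158°
+150° (split-comp 30° ↓): 158 + 150 = 308°
+212° (split-comp 32° ↑): 308 + 212 = 520 → 520 − 360 = 160°

160°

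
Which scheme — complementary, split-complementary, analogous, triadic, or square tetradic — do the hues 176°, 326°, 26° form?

split-complementary

Sort the hues: 26°, 176°, 326°.
Successive gaps around the wheel: 150°, 150°, 60°.
Two 150° gaps and one 60° gap — a base hue opposite a pair of accents 30° either side of its complement — is the split-complementary pattern.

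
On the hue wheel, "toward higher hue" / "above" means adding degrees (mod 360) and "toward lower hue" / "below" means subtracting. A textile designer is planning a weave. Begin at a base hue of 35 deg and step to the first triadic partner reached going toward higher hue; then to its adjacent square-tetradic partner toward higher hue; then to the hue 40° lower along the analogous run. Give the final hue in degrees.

triadic ↑ +120°: 35 + 120 = 155°
square ↑ +90°: 155 + 90 = 245°
analog 40° ↓ −40°: 245 − 40 = 205°

205°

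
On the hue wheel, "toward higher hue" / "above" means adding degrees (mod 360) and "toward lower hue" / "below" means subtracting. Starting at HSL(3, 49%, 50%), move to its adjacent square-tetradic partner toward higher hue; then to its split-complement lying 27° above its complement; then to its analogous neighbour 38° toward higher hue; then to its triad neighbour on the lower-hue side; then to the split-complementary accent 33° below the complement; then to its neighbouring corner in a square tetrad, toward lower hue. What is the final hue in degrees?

275°

+90° (square ↑): 3 + 90 = 93°
+207° (split-comp 27° ↑): 93 + 207 = 300°
+38° (analog 38° ↑): 300 + 38 = 338°
−120° (triadic ↓): 338 − 120 = 218°
+147° (split-comp 33° ↓): 218 + 147 = 365 → 365 − 360 = 5°
−90° (square ↓): 5 − 90 = -85 → -85 + 360 = 275°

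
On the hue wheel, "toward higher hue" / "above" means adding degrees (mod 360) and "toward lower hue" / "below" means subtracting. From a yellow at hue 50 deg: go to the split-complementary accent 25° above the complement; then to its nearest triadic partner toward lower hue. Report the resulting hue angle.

135°

split-comp 25° ↑ +205°: 50 + 205 = 255°
triadic ↓ −120°: 255 − 120 = 135°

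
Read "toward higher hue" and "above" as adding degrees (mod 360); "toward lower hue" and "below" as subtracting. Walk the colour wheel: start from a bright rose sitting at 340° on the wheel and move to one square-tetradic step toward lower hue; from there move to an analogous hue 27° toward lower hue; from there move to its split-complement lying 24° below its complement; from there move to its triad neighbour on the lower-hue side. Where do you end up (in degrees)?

−90° (square ↓): 340 − 90 = 250°
−27° (analog 27° ↓): 250 − 27 = 223°
+156° (split-comp 24° ↓): 223 + 156 = 379 → 379 − 360 = 19°
−120° (triadic ↓): 19 − 120 = -101 → -101 + 360 = 259°

259°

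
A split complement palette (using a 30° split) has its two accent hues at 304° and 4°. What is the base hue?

The accents sit 30° either side of the complement, so the complement is their short-arc midpoint on the wheel.
Short-arc midpoint of 304° and 4°: 334°.
Base is 180° from the complement: 334 − 180 = 154°

154°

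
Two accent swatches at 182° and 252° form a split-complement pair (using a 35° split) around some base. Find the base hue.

The accents sit 35° either side of the complement, so the complement is their short-arc midpoint on the wheel.
Short-arc midpoint of 182° and 252°: 217°.
Base is 180° from the complement: 217 − 180 = 37°

37°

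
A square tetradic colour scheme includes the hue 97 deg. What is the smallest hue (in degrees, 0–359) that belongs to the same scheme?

A square tetradic scheme places four hues every 90°.
The full set through 97° is {7°, 97°, 187°, 277°}.

7°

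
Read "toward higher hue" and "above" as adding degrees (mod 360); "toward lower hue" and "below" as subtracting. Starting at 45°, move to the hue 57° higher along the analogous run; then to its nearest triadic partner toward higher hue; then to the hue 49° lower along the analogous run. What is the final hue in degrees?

173°

45 + 57 = 102°   (analog 57° ↑)
102 + 120 = 222°   (triadic ↑)
222 − 49 = 173°   (analog 49° ↓)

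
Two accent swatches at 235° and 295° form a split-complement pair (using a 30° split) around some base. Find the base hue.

The accents sit 30° either side of the complement, so the complement is their short-arc midpoint on the wheel.
Short-arc midpoint of 235° and 295°: 265°.
Base is 180° from the complement: 265 − 180 = 85°

85°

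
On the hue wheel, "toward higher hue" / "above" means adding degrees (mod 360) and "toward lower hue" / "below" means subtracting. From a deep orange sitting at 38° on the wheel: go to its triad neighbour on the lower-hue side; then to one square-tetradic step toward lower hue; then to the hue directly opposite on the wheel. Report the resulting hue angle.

−120° (triadic ↓): 38 − 120 = -82 → -82 + 360 = 278°
−90° (square ↓): 278 − 90 = 188°
+180° (complement): 188 + 180 = 368 → 368 − 360 = 8°

8°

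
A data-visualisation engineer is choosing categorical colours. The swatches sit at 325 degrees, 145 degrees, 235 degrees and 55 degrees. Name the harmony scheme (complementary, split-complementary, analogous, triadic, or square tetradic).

square tetradic

Sort the hues: 55°, 145°, 235°, 325°.
Successive gaps around the wheel: 90°, 90°, 90°, 90°.
Four hues every 90° form a square tetradic scheme.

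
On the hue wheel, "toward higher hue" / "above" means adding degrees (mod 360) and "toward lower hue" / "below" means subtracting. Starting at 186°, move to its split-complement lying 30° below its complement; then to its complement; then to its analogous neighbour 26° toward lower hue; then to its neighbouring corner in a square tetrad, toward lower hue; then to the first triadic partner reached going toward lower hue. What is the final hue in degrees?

280°

+150° (split-comp 30° ↓): 186 + 150 = 336°
+180° (complement): 336 + 180 = 516 → 516 − 360 = 156°
−26° (analog 26° ↓): 156 − 26 = 130°
−90° (square ↓): 130 − 90 = 40°
−120° (triadic ↓): 40 − 120 = -80 → -80 + 360 = 280°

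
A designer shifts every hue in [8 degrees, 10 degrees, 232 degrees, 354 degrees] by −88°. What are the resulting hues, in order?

8 − 88 = -80 → -80 + 360 = 280°
10 − 88 = -78 → -78 + 360 = 282°
232 − 88 = 144°
354 − 88 = 266°

280°, 282°, 144°, 266°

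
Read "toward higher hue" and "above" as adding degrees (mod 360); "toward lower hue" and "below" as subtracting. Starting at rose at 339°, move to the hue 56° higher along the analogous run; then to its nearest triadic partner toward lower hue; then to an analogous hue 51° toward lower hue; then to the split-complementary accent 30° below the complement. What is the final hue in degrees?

analog 56° ↑ +56°: 339 + 56 = 395 → 395 − 360 = 35°
triadic ↓ −120°: 35 − 120 = -85 → -85 + 360 = 275°
analog 51° ↓ −51°: 275 − 51 = 224°
split-comp 30° ↓ +150°: 224 + 150 = 374 → 374 − 360 = 14°

14°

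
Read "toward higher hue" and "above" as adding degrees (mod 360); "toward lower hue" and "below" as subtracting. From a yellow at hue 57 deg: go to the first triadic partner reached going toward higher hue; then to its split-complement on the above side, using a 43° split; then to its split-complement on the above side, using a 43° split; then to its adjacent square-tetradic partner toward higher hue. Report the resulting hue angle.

353°

triadic ↑ +120°: 57 + 120 = 177°
split-comp 43° ↑ +223°: 177 + 223 = 400 → 400 − 360 = 40°
split-comp 43° ↑ +223°: 40 + 223 = 263°
square ↑ +90°: 263 + 90 = 353°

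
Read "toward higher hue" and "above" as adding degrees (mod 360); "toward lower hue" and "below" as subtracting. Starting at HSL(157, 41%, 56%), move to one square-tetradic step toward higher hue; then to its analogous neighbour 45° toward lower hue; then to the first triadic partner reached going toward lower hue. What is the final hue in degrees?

+90° (square ↑): 157 + 90 = 247°
−45° (analog 45° ↓): 247 − 45 = 202°
−120° (triadic ↓): 202 − 120 = 82°

82°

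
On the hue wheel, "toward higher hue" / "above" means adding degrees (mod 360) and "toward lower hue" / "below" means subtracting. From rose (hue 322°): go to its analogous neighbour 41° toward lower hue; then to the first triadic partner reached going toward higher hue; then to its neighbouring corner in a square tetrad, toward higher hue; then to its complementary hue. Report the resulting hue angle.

311°

−41° (analog 41° ↓): 322 − 41 = 281°
+120° (triadic ↑): 281 + 120 = 401 → 401 − 360 = 41°
+90° (square ↑): 41 + 90 = 131°
+180° (complement): 131 + 180 = 311°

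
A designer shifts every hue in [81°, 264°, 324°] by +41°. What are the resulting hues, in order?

122°, 305°, 5°

81 + 41 = 122°
264 + 41 = 305°
324 + 41 = 365 → 365 − 360 = 5°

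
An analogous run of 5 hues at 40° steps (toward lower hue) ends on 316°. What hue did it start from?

4 steps of 40° (toward lower hue) give a net shift of −160°.
Start = end − shift: 316 + 160 = 476 → 476 − 360 = 116°

116°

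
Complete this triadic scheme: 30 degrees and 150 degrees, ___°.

270°

A triad places three hues 120° apart.
The full set through 30° is {30°, 150°, 270°}.
Given {30°, 150°}, the missing hue is 270°.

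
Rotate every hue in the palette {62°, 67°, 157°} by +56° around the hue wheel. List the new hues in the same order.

62 + 56 = 118°
67 + 56 = 123°
157 + 56 = 213°

118°, 123°, 213°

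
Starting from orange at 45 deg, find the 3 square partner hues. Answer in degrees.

A square tetradic scheme places four hues every 90°.
45 + 90 = 135°
45 + 180 = 225°
45 + 270 = 315°

135°, 225° and 315°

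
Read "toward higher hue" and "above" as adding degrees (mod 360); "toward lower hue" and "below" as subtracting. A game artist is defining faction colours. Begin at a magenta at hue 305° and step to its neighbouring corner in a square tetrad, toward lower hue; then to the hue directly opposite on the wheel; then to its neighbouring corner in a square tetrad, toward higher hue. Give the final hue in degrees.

125°

−90° (square ↓): 305 − 90 = 215°
+180° (complement): 215 + 180 = 395 → 395 − 360 = 35°
+90° (square ↑): 35 + 90 = 125°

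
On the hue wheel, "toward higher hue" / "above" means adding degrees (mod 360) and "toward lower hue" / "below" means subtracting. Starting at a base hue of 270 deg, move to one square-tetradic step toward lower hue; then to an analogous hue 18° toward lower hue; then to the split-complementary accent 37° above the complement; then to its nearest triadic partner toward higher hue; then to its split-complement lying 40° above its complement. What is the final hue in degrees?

359°

270 − 90 = 180°   (square ↓)
180 − 18 = 162°   (analog 18° ↓)
162 + 217 = 379 → 379 − 360 = 19°   (split-comp 37° ↑)
19 + 120 = 139°   (triadic ↑)
139 + 220 = 359°   (split-comp 40° ↑)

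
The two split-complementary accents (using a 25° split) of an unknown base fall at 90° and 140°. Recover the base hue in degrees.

The accents sit 25° either side of the complement, so the complement is their short-arc midpoint on the wheel.
Short-arc midpoint of 90° and 140°: 115°.
Base is 180° from the complement: 115 − 180 = -65 → -65 + 360 = 295°

295°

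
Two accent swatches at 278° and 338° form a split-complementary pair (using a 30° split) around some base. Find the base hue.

128°

The accents sit 30° either side of the complement, so the complement is their short-arc midpoint on the wheel.
Short-arc midpoint of 278° and 338°: 308°.
Base is 180° from the complement: 308 − 180 = 128°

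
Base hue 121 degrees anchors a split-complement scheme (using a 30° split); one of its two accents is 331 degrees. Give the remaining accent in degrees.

Split-complementary hues sit 30° either side of the complement.
Complement of the base 121°: 121 + 180 = 301°
The given accent 331° is 30° one side of 301°; the other accent sits 30° the other side: 301 − 30 = 271°

271°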